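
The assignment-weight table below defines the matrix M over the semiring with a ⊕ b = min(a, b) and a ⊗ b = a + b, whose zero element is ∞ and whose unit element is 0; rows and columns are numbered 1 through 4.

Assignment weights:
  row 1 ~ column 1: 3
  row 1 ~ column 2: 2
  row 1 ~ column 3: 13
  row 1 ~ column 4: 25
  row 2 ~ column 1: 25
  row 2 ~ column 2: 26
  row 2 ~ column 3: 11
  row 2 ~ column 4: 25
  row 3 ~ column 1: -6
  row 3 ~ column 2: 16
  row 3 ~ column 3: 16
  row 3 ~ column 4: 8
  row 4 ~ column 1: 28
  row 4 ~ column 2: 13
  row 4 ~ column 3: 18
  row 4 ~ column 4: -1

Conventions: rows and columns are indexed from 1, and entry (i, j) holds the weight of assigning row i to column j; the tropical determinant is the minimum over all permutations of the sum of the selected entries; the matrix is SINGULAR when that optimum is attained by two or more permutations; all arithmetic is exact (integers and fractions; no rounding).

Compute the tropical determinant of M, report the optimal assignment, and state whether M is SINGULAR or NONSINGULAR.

σ = (1, 2, 3, 4): 3 + 26 + 16 + (-1) = 44
σ = (1, 2, 4, 3): 3 + 26 + 8 + 18 = 55
σ = (1, 3, 2, 4): 3 + 11 + 16 + (-1) = 29
σ = (1, 3, 4, 2): 3 + 11 + 8 + 13 = 35
σ = (1, 4, 2, 3): 3 + 25 + 16 + 18 = 62
σ = (1, 4, 3, 2): 3 + 25 + 16 + 13 = 57
σ = (2, 1, 3, 4): 2 + 25 + 16 + (-1) = 42
σ = (2, 1, 4, 3): 2 + 25 + 8 + 18 = 53
σ = (2, 3, 1, 4): 2 + 11 + (-6) + (-1) = 6
σ = (2, 3, 4, 1): 2 + 11 + 8 + 28 = 49
σ = (2, 4, 1, 3): 2 + 25 + (-6) + 18 = 39
σ = (2, 4, 3, 1): 2 + 25 + 16 + 28 = 71
σ = (3, 1, 2, 4): 13 + 25 + 16 + (-1) = 53
σ = (3, 1, 4, 2): 13 + 25 + 8 + 13 = 59
σ = (3, 2, 1, 4): 13 + 26 + (-6) + (-1) = 32
σ = (3, 2, 4, 1): 13 + 26 + 8 + 28 = 75
σ = (3, 4, 1, 2): 13 + 25 + (-6) + 13 = 45
σ = (3, 4, 2, 1): 13 + 25 + 16 + 28 = 82
σ = (4, 1, 2, 3): 25 + 25 + 16 + 18 = 84
σ = (4, 1, 3, 2): 25 + 25 + 16 + 13 = 79
σ = (4, 2, 1, 3): 25 + 26 + (-6) + 18 = 63
σ = (4, 2, 3, 1): 25 + 26 + 16 + 28 = 95
σ = (4, 3, 1, 2): 25 + 11 + (-6) + 13 = 43
σ = (4, 3, 2, 1): 25 + 11 + 16 + 28 = 80
Optimal value attained by: σ = (2, 3, 1, 4).
Answer: det⊕(M) = 6; verdict: NONSINGULAR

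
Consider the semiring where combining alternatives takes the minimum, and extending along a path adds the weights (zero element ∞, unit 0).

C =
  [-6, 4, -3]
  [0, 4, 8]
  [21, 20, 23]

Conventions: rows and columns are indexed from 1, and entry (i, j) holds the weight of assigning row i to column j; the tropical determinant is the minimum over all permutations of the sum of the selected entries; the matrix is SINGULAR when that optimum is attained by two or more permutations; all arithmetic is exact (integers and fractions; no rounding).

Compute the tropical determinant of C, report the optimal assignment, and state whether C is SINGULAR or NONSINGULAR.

σ = (1, 2, 3): (-6) + 4 + 23 = 21
σ = (1, 3, 2): (-6) + 8 + 20 = 22
σ = (2, 1, 3): 4 + 0 + 23 = 27
σ = (2, 3, 1): 4 + 8 + 21 = 33
σ = (3, 1, 2): (-3) + 0 + 20 = 17
σ = (3, 2, 1): (-3) + 4 + 21 = 22
Optimal value attained by: σ = (3, 1, 2).
Answer: det⊕(C) = 17; verdict: NONSINGULAR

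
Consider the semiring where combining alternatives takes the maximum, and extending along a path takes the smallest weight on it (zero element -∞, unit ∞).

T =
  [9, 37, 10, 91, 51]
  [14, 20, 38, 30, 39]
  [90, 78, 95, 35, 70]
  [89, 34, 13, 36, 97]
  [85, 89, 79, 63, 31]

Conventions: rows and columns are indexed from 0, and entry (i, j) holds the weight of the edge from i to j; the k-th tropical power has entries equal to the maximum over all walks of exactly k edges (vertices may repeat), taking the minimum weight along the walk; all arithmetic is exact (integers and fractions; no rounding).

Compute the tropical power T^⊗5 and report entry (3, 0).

T^⊗2:
  [89, 51, 51, 51, 91]
  [39, 39, 39, 39, 38]
  [90, 78, 95, 90, 70]
  [85, 89, 79, 89, 51]
  [79, 78, 79, 85, 70]
T^⊗3:
  [85, 89, 79, 89, 51]
  [39, 39, 39, 39, 39]
  [90, 78, 95, 90, 90]
  [89, 78, 79, 85, 89]
  [85, 78, 79, 79, 85]
T^⊗4:
  [89, 78, 79, 85, 89]
  [39, 39, 39, 39, 39]
  [90, 89, 95, 90, 90]
  [85, 89, 79, 89, 85]
  [85, 85, 79, 85, 79]
T^⊗5:
  [85, 89, 79, 89, 85]
  [39, 39, 39, 39, 39]
  [90, 89, 95, 90, 90]
  [89, 85, 79, 85, 89]
  [85, 79, 79, 85, 85]
Key observation: the optimum is the walk 3->0->3->0->3->0, with weight 89 min 91 min 89 min 91 min 89 = 89.
Optimal value attained by: walk 3->0->3->0->3->0.
Answer: (T^⊗5)[3][0] = 89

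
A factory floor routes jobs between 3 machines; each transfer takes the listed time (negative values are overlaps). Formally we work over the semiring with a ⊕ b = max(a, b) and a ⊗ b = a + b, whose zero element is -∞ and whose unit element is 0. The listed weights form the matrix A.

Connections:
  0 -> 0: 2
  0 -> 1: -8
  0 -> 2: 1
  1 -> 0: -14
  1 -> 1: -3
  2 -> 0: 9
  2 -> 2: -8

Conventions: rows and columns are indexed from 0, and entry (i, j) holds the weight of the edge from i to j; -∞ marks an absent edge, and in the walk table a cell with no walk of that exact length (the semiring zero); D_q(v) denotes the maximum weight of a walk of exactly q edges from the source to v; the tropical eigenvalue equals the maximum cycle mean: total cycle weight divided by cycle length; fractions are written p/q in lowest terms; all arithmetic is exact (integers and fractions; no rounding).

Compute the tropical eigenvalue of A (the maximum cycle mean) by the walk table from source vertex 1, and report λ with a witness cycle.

q=0: [-∞, 0, -∞]
q=1: [-14, -3, -∞]
q=2: [-12, -6, -13]
q=3: [-4, -9, -11]
Optimal cycle mean attained by: cycle 0->2->0, total 1 + 9, length 2.
Answer: λ = 5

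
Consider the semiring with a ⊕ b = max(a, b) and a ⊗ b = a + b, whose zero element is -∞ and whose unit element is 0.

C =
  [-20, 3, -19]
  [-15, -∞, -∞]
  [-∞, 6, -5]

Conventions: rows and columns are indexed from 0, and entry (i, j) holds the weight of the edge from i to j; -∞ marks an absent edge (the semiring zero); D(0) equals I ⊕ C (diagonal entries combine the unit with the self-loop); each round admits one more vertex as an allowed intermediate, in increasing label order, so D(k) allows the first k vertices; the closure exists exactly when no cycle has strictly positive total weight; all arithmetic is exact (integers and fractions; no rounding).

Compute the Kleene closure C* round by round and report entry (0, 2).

D(0):
  [0, 3, -19]
  [-15, 0, -∞]
  [-∞, 6, 0]
D(1):
  [0, 3, -19]
  [-15, 0, -34]
  [-∞, 6, 0]
D(2):
  [0, 3, -19]
  [-15, 0, -34]
  [-9, 6, 0]
D(3):
  [0, 3, -19]
  [-15, 0, -34]
  [-9, 6, 0]
Answer: C*[0][2] = -19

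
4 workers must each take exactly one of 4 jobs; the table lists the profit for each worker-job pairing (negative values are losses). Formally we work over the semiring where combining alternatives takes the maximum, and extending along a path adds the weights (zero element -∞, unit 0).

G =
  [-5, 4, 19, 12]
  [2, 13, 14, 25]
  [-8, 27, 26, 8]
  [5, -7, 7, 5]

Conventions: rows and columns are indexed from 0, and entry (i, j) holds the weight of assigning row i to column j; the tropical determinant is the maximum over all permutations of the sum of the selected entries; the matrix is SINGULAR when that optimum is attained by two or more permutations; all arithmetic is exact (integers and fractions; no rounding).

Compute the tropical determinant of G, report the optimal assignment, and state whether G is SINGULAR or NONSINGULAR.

σ = (0, 1, 2, 3): (-5) + 13 + 26 + 5 = 39
σ = (0, 1, 3, 2): (-5) + 13 + 8 + 7 = 23
σ = (0, 2, 1, 3): (-5) + 14 + 27 + 5 = 41
σ = (0, 2, 3, 1): (-5) + 14 + 8 + (-7) = 10
σ = (0, 3, 1, 2): (-5) + 25 + 27 + 7 = 54
σ = (0, 3, 2, 1): (-5) + 25 + 26 + (-7) = 39
σ = (1, 0, 2, 3): 4 + 2 + 26 + 5 = 37
σ = (1, 0, 3, 2): 4 + 2 + 8 + 7 = 21
σ = (1, 2, 0, 3): 4 + 14 + (-8) + 5 = 15
σ = (1, 2, 3, 0): 4 + 14 + 8 + 5 = 31
σ = (1, 3, 0, 2): 4 + 25 + (-8) + 7 = 28
σ = (1, 3, 2, 0): 4 + 25 + 26 + 5 = 60
σ = (2, 0, 1, 3): 19 + 2 + 27 + 5 = 53
σ = (2, 0, 3, 1): 19 + 2 + 8 + (-7) = 22
σ = (2, 1, 0, 3): 19 + 13 + (-8) + 5 = 29
σ = (2, 1, 3, 0): 19 + 13 + 8 + 5 = 45
σ = (2, 3, 0, 1): 19 + 25 + (-8) + (-7) = 29
σ = (2, 3, 1, 0): 19 + 25 + 27 + 5 = 76
σ = (3, 0, 1, 2): 12 + 2 + 27 + 7 = 48
σ = (3, 0, 2, 1): 12 + 2 + 26 + (-7) = 33
σ = (3, 1, 0, 2): 12 + 13 + (-8) + 7 = 24
σ = (3, 1, 2, 0): 12 + 13 + 26 + 5 = 56
σ = (3, 2, 0, 1): 12 + 14 + (-8) + (-7) = 11
σ = (3, 2, 1, 0): 12 + 14 + 27 + 5 = 58
Optimal value attained by: σ = (2, 3, 1, 0).
Answer: det⊕(G) = 76; verdict: NONSINGULAR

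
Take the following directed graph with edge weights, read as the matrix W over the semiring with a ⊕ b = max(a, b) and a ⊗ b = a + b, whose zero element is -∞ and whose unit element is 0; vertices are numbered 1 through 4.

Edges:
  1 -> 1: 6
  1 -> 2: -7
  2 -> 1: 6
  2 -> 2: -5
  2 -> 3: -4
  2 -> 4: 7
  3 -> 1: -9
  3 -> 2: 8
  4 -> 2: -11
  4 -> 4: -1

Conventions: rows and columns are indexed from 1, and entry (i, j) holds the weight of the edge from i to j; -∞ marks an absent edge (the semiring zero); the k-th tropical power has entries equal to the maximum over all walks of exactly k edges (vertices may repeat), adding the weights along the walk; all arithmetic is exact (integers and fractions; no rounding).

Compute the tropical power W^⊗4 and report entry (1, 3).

W^⊗2:
  [12, -1, -11, 0]
  [12, 4, -9, 6]
  [14, 3, 4, 15]
  [-5, -12, -15, -2]
W^⊗3:
  [18, 5, -5, 6]
  [18, 5, 0, 11]
  [20, 12, -1, 14]
  [1, -7, -16, -3]
W^⊗4:
  [24, 11, 1, 12]
  [24, 11, 1, 12]
  [26, 13, 8, 19]
  [7, -6, -11, 0]
Key observation: the optimum is the walk 1->1->1->2->3, with weight 6 + 6 + (-7) + (-4) = 1.
Optimal value attained by: walk 1->1->1->2->3.
Answer: (W^⊗4)[1][3] = 1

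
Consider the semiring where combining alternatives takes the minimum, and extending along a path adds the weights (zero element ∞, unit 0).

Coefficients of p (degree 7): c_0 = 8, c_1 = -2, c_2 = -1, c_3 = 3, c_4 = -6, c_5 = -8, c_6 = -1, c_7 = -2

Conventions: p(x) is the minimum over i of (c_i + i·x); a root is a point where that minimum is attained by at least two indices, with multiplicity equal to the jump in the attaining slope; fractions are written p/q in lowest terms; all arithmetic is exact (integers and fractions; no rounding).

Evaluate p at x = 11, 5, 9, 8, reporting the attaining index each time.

p(11) = min(8+0·11=8, -2+1·11=9, -1+2·11=21, 3+3·11=36, -6+4·11=38, -8+5·11=47, -1+6·11=65, -2+7·11=75) = 8 (attained by i=0)
p(5) = min(8+0·5=8, -2+1·5=3, -1+2·5=9, 3+3·5=18, -6+4·5=14, -8+5·5=17, -1+6·5=29, -2+7·5=33) = 3 (attained by i=1)
p(9) = min(8+0·9=8, -2+1·9=7, -1+2·9=17, 3+3·9=30, -6+4·9=30, -8+5·9=37, -1+6·9=53, -2+7·9=61) = 7 (attained by i=1)
p(8) = min(8+0·8=8, -2+1·8=6, -1+2·8=15, 3+3·8=27, -6+4·8=26, -8+5·8=32, -1+6·8=47, -2+7·8=54) = 6 (attained by i=1)
Answer: p(11) = 8; p(5) = 3; p(9) = 7; p(8) = 6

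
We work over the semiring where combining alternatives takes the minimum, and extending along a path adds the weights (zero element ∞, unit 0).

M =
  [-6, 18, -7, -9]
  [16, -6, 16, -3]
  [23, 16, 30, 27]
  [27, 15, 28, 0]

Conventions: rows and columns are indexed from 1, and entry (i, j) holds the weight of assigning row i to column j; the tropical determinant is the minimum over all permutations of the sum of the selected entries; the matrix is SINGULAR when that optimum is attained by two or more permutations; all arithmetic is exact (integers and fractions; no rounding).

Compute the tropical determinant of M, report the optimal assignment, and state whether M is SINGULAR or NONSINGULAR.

σ = (1, 2, 3, 4): (-6) + (-6) + 30 + 0 = 18
σ = (1, 2, 4, 3): (-6) + (-6) + 27 + 28 = 43
σ = (1, 3, 2, 4): (-6) + 16 + 16 + 0 = 26
σ = (1, 3, 4, 2): (-6) + 16 + 27 + 15 = 52
σ = (1, 4, 2, 3): (-6) + (-3) + 16 + 28 = 35
σ = (1, 4, 3, 2): (-6) + (-3) + 30 + 15 = 36
σ = (2, 1, 3, 4): 18 + 16 + 30 + 0 = 64
σ = (2, 1, 4, 3): 18 + 16 + 27 + 28 = 89
σ = (2, 3, 1, 4): 18 + 16 + 23 + 0 = 57
σ = (2, 3, 4, 1): 18 + 16 + 27 + 27 = 88
σ = (2, 4, 1, 3): 18 + (-3) + 23 + 28 = 66
σ = (2, 4, 3, 1): 18 + (-3) + 30 + 27 = 72
σ = (3, 1, 2, 4): (-7) + 16 + 16 + 0 = 25
σ = (3, 1, 4, 2): (-7) + 16 + 27 + 15 = 51
σ = (3, 2, 1, 4): (-7) + (-6) + 23 + 0 = 10
σ = (3, 2, 4, 1): (-7) + (-6) + 27 + 27 = 41
σ = (3, 4, 1, 2): (-7) + (-3) + 23 + 15 = 28
σ = (3, 4, 2, 1): (-7) + (-3) + 16 + 27 = 33
σ = (4, 1, 2, 3): (-9) + 16 + 16 + 28 = 51
σ = (4, 1, 3, 2): (-9) + 16 + 30 + 15 = 52
σ = (4, 2, 1, 3): (-9) + (-6) + 23 + 28 = 36
σ = (4, 2, 3, 1): (-9) + (-6) + 30 + 27 = 42
σ = (4, 3, 1, 2): (-9) + 16 + 23 + 15 = 45
σ = (4, 3, 2, 1): (-9) + 16 + 16 + 27 = 50
Optimal value attained by: σ = (3, 2, 1, 4).
Answer: det⊕(M) = 10; verdict: NONSINGULAR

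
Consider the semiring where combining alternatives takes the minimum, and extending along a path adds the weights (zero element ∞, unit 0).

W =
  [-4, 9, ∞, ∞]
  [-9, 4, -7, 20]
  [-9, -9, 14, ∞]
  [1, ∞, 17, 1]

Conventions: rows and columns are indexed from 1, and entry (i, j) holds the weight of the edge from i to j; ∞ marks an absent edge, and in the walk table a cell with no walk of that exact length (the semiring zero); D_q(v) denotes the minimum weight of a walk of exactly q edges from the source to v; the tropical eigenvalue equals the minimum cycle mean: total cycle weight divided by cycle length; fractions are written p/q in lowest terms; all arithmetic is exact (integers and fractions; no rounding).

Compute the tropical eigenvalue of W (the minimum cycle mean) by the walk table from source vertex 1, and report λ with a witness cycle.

q=0: [0, ∞, ∞, ∞]
q=1: [-4, 9, ∞, ∞]
q=2: [-8, 5, 2, 29]
q=3: [-12, -7, -2, 25]
q=4: [-16, -11, -14, 13]
Optimal cycle mean attained by: cycle 2->3->2, total (-7) + (-9), length 2.
Answer: λ = -8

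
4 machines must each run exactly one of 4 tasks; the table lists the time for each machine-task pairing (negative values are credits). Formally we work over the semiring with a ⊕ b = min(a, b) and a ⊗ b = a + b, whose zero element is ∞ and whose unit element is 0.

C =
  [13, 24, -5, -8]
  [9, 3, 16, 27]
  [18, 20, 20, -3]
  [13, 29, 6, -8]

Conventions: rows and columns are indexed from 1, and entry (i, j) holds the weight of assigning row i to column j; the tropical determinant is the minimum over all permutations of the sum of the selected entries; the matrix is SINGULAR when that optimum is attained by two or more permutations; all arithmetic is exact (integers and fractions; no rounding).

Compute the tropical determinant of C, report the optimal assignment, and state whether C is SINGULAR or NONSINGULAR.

σ = (1, 2, 3, 4): 13 + 3 + 20 + (-8) = 28
σ = (1, 2, 4, 3): 13 + 3 + (-3) + 6 = 19
σ = (1, 3, 2, 4): 13 + 16 + 20 + (-8) = 41
σ = (1, 3, 4, 2): 13 + 16 + (-3) + 29 = 55
σ = (1, 4, 2, 3): 13 + 27 + 20 + 6 = 66
σ = (1, 4, 3, 2): 13 + 27 + 20 + 29 = 89
σ = (2, 1, 3, 4): 24 + 9 + 20 + (-8) = 45
σ = (2, 1, 4, 3): 24 + 9 + (-3) + 6 = 36
σ = (2, 3, 1, 4): 24 + 16 + 18 + (-8) = 50
σ = (2, 3, 4, 1): 24 + 16 + (-3) + 13 = 50
σ = (2, 4, 1, 3): 24 + 27 + 18 + 6 = 75
σ = (2, 4, 3, 1): 24 + 27 + 20 + 13 = 84
σ = (3, 1, 2, 4): (-5) + 9 + 20 + (-8) = 16
σ = (3, 1, 4, 2): (-5) + 9 + (-3) + 29 = 30
σ = (3, 2, 1, 4): (-5) + 3 + 18 + (-8) = 8
σ = (3, 2, 4, 1): (-5) + 3 + (-3) + 13 = 8
σ = (3, 4, 1, 2): (-5) + 27 + 18 + 29 = 69
σ = (3, 4, 2, 1): (-5) + 27 + 20 + 13 = 55
σ = (4, 1, 2, 3): (-8) + 9 + 20 + 6 = 27
σ = (4, 1, 3, 2): (-8) + 9 + 20 + 29 = 50
σ = (4, 2, 1, 3): (-8) + 3 + 18 + 6 = 19
σ = (4, 2, 3, 1): (-8) + 3 + 20 + 13 = 28
σ = (4, 3, 1, 2): (-8) + 16 + 18 + 29 = 55
σ = (4, 3, 2, 1): (-8) + 16 + 20 + 13 = 41
Optimal value attained by: σ = (3, 2, 1, 4).
Answer: det⊕(C) = 8; verdict: SINGULAR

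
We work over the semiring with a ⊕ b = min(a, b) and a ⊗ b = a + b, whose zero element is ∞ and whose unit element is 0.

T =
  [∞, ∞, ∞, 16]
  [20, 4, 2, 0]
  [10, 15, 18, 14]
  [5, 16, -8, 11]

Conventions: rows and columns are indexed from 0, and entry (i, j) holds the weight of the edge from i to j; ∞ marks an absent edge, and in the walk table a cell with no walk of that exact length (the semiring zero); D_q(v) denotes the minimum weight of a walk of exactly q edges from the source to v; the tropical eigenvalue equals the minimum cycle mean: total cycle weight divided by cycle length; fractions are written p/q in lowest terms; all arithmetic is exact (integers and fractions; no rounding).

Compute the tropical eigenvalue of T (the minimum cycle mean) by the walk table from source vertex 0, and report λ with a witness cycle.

q=0: [0, ∞, ∞, ∞]
q=1: [∞, ∞, ∞, 16]
q=2: [21, 32, 8, 27]
q=3: [18, 23, 19, 22]
q=4: [27, 27, 14, 23]
Optimal cycle mean attained by: cycle 1->3->2->1, total 0 + (-8) + 15, length 3.
Answer: λ = 7/3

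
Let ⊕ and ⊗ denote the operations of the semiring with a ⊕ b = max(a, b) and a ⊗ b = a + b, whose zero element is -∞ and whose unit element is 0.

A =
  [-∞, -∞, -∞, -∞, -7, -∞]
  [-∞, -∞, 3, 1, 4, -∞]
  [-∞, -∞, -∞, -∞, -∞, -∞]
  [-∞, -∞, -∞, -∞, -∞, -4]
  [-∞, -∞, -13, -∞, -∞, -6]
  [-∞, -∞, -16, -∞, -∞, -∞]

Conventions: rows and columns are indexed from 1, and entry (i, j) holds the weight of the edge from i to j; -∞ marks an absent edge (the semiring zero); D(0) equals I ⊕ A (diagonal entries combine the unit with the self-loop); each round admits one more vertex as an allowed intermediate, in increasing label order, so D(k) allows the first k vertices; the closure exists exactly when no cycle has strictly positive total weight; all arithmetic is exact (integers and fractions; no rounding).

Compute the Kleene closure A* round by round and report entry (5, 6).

D(0):
  [0, -∞, -∞, -∞, -7, -∞]
  [-∞, 0, 3, 1, 4, -∞]
  [-∞, -∞, 0, -∞, -∞, -∞]
  [-∞, -∞, -∞, 0, -∞, -4]
  [-∞, -∞, -13, -∞, 0, -6]
  [-∞, -∞, -16, -∞, -∞, 0]
D(1):
  [0, -∞, -∞, -∞, -7, -∞]
  [-∞, 0, 3, 1, 4, -∞]
  [-∞, -∞, 0, -∞, -∞, -∞]
  [-∞, -∞, -∞, 0, -∞, -4]
  [-∞, -∞, -13, -∞, 0, -6]
  [-∞, -∞, -16, -∞, -∞, 0]
D(2):
  [0, -∞, -∞, -∞, -7, -∞]
  [-∞, 0, 3, 1, 4, -∞]
  [-∞, -∞, 0, -∞, -∞, -∞]
  [-∞, -∞, -∞, 0, -∞, -4]
  [-∞, -∞, -13, -∞, 0, -6]
  [-∞, -∞, -16, -∞, -∞, 0]
D(3):
  [0, -∞, -∞, -∞, -7, -∞]
  [-∞, 0, 3, 1, 4, -∞]
  [-∞, -∞, 0, -∞, -∞, -∞]
  [-∞, -∞, -∞, 0, -∞, -4]
  [-∞, -∞, -13, -∞, 0, -6]
  [-∞, -∞, -16, -∞, -∞, 0]
D(4):
  [0, -∞, -∞, -∞, -7, -∞]
  [-∞, 0, 3, 1, 4, -3]
  [-∞, -∞, 0, -∞, -∞, -∞]
  [-∞, -∞, -∞, 0, -∞, -4]
  [-∞, -∞, -13, -∞, 0, -6]
  [-∞, -∞, -16, -∞, -∞, 0]
D(5):
  [0, -∞, -20, -∞, -7, -13]
  [-∞, 0, 3, 1, 4, -2]
  [-∞, -∞, 0, -∞, -∞, -∞]
  [-∞, -∞, -∞, 0, -∞, -4]
  [-∞, -∞, -13, -∞, 0, -6]
  [-∞, -∞, -16, -∞, -∞, 0]
D(6):
  [0, -∞, -20, -∞, -7, -13]
  [-∞, 0, 3, 1, 4, -2]
  [-∞, -∞, 0, -∞, -∞, -∞]
  [-∞, -∞, -20, 0, -∞, -4]
  [-∞, -∞, -13, -∞, 0, -6]
  [-∞, -∞, -16, -∞, -∞, 0]
Answer: A*[5][6] = -6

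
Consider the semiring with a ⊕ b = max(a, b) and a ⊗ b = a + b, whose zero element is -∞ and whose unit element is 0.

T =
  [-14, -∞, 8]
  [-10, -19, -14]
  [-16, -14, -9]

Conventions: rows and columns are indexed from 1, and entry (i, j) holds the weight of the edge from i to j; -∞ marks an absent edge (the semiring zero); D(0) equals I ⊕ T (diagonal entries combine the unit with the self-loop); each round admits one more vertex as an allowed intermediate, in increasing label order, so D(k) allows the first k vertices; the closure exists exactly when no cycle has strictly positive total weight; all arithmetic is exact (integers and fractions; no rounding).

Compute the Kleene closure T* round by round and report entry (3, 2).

D(0):
  [0, -∞, 8]
  [-10, 0, -14]
  [-16, -14, 0]
D(1):
  [0, -∞, 8]
  [-10, 0, -2]
  [-16, -14, 0]
D(2):
  [0, -∞, 8]
  [-10, 0, -2]
  [-16, -14, 0]
D(3):
  [0, -6, 8]
  [-10, 0, -2]
  [-16, -14, 0]
Answer: T*[3][2] = -14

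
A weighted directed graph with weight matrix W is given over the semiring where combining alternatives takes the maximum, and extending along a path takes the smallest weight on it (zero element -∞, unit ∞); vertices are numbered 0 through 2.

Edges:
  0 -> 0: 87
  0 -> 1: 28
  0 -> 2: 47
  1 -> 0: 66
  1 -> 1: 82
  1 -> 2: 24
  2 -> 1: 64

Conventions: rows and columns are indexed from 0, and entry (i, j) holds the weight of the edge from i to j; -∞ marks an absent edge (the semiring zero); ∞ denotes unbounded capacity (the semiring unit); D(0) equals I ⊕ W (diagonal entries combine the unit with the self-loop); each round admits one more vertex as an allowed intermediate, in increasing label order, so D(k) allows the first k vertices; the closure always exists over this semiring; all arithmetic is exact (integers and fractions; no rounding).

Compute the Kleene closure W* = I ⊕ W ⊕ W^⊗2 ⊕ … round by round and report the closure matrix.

D(0):
  [∞, 28, 47]
  [66, ∞, 24]
  [-∞, 64, ∞]
D(1):
  [∞, 28, 47]
  [66, ∞, 47]
  [-∞, 64, ∞]
D(2):
  [∞, 28, 47]
  [66, ∞, 47]
  [64, 64, ∞]
D(3):
  [∞, 47, 47]
  [66, ∞, 47]
  [64, 64, ∞]
Answer: W* = [[∞, 47, 47], [66, ∞, 47], [64, 64, ∞]]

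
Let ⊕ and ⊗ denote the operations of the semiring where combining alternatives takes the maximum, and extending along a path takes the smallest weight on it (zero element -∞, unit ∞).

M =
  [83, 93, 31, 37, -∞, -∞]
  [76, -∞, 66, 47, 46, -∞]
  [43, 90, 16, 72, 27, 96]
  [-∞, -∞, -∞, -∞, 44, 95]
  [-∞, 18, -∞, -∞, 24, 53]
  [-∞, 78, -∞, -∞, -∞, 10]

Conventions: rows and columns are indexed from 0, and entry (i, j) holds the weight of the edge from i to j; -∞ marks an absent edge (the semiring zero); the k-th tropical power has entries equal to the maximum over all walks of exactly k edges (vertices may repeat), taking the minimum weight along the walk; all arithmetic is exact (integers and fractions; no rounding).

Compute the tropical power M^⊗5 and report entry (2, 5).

M^⊗2:
  [83, 83, 66, 47, 46, 37]
  [76, 76, 31, 66, 44, 66]
  [76, 78, 66, 47, 46, 72]
  [-∞, 78, -∞, -∞, 24, 44]
  [18, 53, 18, 18, 24, 24]
  [76, 10, 66, 47, 46, 10]
M^⊗3:
  [83, 83, 66, 66, 46, 66]
  [76, 76, 66, 47, 46, 66]
  [76, 76, 66, 66, 46, 66]
  [76, 44, 66, 47, 46, 24]
  [53, 24, 53, 47, 46, 24]
  [76, 76, 31, 66, 44, 66]
M^⊗4:
  [83, 83, 66, 66, 46, 66]
  [76, 76, 66, 66, 46, 66]
  [76, 76, 66, 66, 46, 66]
  [76, 76, 44, 66, 44, 66]
  [53, 53, 31, 53, 44, 53]
  [76, 76, 66, 47, 46, 66]
M^⊗5:
  [83, 83, 66, 66, 46, 66]
  [76, 76, 66, 66, 46, 66]
  [76, 76, 66, 66, 46, 66]
  [76, 76, 66, 47, 46, 66]
  [53, 53, 53, 47, 46, 53]
  [76, 76, 66, 66, 46, 66]
Key observation: the optimum is the walk 2->1->0->1->2->5, with weight 90 min 76 min 93 min 66 min 96 = 66.
Optimal value attained by: walk 2->1->0->1->2->5.
Answer: (M^⊗5)[2][5] = 66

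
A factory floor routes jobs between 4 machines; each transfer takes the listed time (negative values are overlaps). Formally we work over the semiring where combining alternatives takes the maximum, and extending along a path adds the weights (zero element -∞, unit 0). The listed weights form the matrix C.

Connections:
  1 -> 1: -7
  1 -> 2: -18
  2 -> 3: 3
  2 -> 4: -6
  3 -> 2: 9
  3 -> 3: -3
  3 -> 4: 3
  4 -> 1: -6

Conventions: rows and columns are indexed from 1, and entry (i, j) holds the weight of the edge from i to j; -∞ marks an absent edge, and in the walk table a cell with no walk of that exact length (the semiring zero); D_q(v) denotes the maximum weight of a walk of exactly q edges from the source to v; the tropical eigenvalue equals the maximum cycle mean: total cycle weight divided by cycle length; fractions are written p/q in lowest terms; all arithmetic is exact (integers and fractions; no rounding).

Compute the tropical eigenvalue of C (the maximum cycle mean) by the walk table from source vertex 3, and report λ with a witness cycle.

q=0: [-∞, -∞, 0, -∞]
q=1: [-∞, 9, -3, 3]
q=2: [-3, 6, 12, 3]
q=3: [-3, 21, 9, 15]
q=4: [9, 18, 24, 15]
Optimal cycle mean attained by: cycle 2->3->2, total 3 + 9, length 2.
Answer: λ = 6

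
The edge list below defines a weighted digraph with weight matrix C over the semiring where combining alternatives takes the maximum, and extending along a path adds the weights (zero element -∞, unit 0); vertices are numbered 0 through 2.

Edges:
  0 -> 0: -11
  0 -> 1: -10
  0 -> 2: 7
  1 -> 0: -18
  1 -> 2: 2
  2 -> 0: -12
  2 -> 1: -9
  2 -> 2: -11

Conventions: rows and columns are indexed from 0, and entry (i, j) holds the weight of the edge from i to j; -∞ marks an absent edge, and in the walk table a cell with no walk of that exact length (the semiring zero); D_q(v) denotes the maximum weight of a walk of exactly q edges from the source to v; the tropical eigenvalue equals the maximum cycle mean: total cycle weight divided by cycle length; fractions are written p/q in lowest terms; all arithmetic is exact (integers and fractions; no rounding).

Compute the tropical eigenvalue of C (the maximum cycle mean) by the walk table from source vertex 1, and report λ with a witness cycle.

q=0: [-∞, 0, -∞]
q=1: [-18, -∞, 2]
q=2: [-10, -7, -9]
q=3: [-21, -18, -3]
Optimal cycle mean attained by: cycle 0->2->0, total 7 + (-12), length 2.
Answer: λ = -5/2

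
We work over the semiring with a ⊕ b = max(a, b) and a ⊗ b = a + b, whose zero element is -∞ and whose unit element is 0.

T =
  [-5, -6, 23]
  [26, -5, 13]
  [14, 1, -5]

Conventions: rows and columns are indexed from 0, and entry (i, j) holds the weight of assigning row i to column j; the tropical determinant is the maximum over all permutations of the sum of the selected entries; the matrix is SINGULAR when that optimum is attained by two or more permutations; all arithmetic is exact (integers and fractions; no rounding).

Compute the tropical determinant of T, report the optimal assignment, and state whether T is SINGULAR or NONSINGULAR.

σ = (0, 1, 2): (-5) + (-5) + (-5) = -15
σ = (0, 2, 1): (-5) + 13 + 1 = 9
σ = (1, 0, 2): (-6) + 26 + (-5) = 15
σ = (1, 2, 0): (-6) + 13 + 14 = 21
σ = (2, 0, 1): 23 + 26 + 1 = 50
σ = (2, 1, 0): 23 + (-5) + 14 = 32
Optimal value attained by: σ = (2, 0, 1).
Answer: det⊕(T) = 50; verdict: NONSINGULAR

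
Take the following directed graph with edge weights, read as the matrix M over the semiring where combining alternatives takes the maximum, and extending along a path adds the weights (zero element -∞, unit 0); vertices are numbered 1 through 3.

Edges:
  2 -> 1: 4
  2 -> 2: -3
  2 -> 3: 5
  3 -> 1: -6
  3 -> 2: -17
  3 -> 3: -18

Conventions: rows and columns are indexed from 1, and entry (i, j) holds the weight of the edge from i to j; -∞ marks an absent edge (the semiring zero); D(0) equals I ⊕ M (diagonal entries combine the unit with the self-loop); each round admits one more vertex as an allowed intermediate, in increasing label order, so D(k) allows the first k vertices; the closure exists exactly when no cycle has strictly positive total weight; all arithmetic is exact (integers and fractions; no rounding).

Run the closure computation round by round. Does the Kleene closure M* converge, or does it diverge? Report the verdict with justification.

D(0):
  [0, -∞, -∞]
  [4, 0, 5]
  [-6, -17, 0]
D(1):
  [0, -∞, -∞]
  [4, 0, 5]
  [-6, -17, 0]
D(2):
  [0, -∞, -∞]
  [4, 0, 5]
  [-6, -17, 0]
D(3):
  [0, -∞, -∞]
  [4, 0, 5]
  [-6, -17, 0]
Key observation: every diagonal entry stays at the unit through all rounds, so no improving cycle exists.
Answer: CONVERGES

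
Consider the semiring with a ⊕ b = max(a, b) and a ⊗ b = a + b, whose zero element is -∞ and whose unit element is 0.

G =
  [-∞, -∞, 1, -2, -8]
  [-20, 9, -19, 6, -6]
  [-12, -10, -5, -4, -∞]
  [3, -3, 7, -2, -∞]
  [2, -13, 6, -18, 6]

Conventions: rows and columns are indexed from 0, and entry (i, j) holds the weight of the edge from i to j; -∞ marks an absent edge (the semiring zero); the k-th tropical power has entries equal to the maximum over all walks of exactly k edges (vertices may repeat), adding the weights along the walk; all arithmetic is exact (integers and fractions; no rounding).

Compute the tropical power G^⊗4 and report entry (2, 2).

G^⊗2:
  [1, -5, 5, -3, -2]
  [9, 18, 13, 15, 3]
  [-1, -1, 3, -4, -16]
  [1, 6, 5, 3, -5]
  [8, -4, 12, 2, 12]
G^⊗3:
  [0, 4, 4, 1, 4]
  [18, 27, 22, 24, 12]
  [-1, 8, 3, 5, -7]
  [6, 15, 10, 12, 1]
  [14, 5, 18, 8, 18]
G^⊗4:
  [6, 13, 10, 10, 10]
  [27, 36, 31, 33, 21]
  [8, 17, 12, 14, 2]
  [15, 24, 19, 21, 9]
  [20, 14, 24, 14, 24]
Key observation: the optimum is the walk 2->1->1->3->2, with weight (-10) + 9 + 6 + 7 = 12.
Optimal value attained by: walk 2->1->1->3->2.
Answer: (G^⊗4)[2][2] = 12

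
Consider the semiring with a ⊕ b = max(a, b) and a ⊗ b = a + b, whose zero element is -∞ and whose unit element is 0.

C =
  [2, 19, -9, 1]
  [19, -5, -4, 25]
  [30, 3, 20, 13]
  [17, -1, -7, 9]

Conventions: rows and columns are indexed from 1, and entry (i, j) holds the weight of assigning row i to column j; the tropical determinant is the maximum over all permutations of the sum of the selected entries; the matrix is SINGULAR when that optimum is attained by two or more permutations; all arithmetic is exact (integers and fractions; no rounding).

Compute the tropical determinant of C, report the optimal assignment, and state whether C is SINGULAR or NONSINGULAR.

σ = (1, 2, 3, 4): 2 + (-5) + 20 + 9 = 26
σ = (1, 2, 4, 3): 2 + (-5) + 13 + (-7) = 3
σ = (1, 3, 2, 4): 2 + (-4) + 3 + 9 = 10
σ = (1, 3, 4, 2): 2 + (-4) + 13 + (-1) = 10
σ = (1, 4, 2, 3): 2 + 25 + 3 + (-7) = 23
σ = (1, 4, 3, 2): 2 + 25 + 20 + (-1) = 46
σ = (2, 1, 3, 4): 19 + 19 + 20 + 9 = 67
σ = (2, 1, 4, 3): 19 + 19 + 13 + (-7) = 44
σ = (2, 3, 1, 4): 19 + (-4) + 30 + 9 = 54
σ = (2, 3, 4, 1): 19 + (-4) + 13 + 17 = 45
σ = (2, 4, 1, 3): 19 + 25 + 30 + (-7) = 67
σ = (2, 4, 3, 1): 19 + 25 + 20 + 17 = 81
σ = (3, 1, 2, 4): (-9) + 19 + 3 + 9 = 22
σ = (3, 1, 4, 2): (-9) + 19 + 13 + (-1) = 22
σ = (3, 2, 1, 4): (-9) + (-5) + 30 + 9 = 25
σ = (3, 2, 4, 1): (-9) + (-5) + 13 + 17 = 16
σ = (3, 4, 1, 2): (-9) + 25 + 30 + (-1) = 45
σ = (3, 4, 2, 1): (-9) + 25 + 3 + 17 = 36
σ = (4, 1, 2, 3): 1 + 19 + 3 + (-7) = 16
σ = (4, 1, 3, 2): 1 + 19 + 20 + (-1) = 39
σ = (4, 2, 1, 3): 1 + (-5) + 30 + (-7) = 19
σ = (4, 2, 3, 1): 1 + (-5) + 20 + 17 = 33
σ = (4, 3, 1, 2): 1 + (-4) + 30 + (-1) = 26
σ = (4, 3, 2, 1): 1 + (-4) + 3 + 17 = 17
Optimal value attained by: σ = (2, 4, 3, 1).
Answer: det⊕(C) = 81; verdict: NONSINGULAR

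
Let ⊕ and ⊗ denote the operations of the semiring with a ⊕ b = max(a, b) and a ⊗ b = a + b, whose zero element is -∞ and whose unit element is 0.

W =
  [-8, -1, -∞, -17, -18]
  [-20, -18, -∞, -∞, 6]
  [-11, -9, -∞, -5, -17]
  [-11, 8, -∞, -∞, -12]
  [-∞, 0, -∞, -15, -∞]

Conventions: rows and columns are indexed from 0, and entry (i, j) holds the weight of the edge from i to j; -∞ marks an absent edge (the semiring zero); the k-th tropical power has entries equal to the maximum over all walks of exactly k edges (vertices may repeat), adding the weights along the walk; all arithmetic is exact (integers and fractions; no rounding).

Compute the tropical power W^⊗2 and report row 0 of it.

W^⊗2:
  [-16, -9, -∞, -25, 5]
  [-28, 6, -∞, -9, -12]
  [-16, 3, -∞, -28, -3]
  [-12, -10, -∞, -27, 14]
  [-20, -7, -∞, -∞, 6]
Answer: row 0 of W^⊗2 = [-16, -9, -∞, -25, 5]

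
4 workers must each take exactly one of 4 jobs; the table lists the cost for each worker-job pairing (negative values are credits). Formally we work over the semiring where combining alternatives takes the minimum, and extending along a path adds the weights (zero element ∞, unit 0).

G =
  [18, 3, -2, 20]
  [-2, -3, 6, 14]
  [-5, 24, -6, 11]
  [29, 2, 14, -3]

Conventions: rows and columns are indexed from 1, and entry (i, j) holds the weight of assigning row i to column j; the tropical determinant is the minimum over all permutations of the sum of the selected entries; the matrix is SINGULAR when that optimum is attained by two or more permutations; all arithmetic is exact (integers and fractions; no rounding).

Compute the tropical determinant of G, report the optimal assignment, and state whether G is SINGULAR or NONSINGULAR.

σ = (1, 2, 3, 4): 18 + (-3) + (-6) + (-3) = 6
σ = (1, 2, 4, 3): 18 + (-3) + 11 + 14 = 40
σ = (1, 3, 2, 4): 18 + 6 + 24 + (-3) = 45
σ = (1, 3, 4, 2): 18 + 6 + 11 + 2 = 37
σ = (1, 4, 2, 3): 18 + 14 + 24 + 14 = 70
σ = (1, 4, 3, 2): 18 + 14 + (-6) + 2 = 28
σ = (2, 1, 3, 4): 3 + (-2) + (-6) + (-3) = -8
σ = (2, 1, 4, 3): 3 + (-2) + 11 + 14 = 26
σ = (2, 3, 1, 4): 3 + 6 + (-5) + (-3) = 1
σ = (2, 3, 4, 1): 3 + 6 + 11 + 29 = 49
σ = (2, 4, 1, 3): 3 + 14 + (-5) + 14 = 26
σ = (2, 4, 3, 1): 3 + 14 + (-6) + 29 = 40
σ = (3, 1, 2, 4): (-2) + (-2) + 24 + (-3) = 17
σ = (3, 1, 4, 2): (-2) + (-2) + 11 + 2 = 9
σ = (3, 2, 1, 4): (-2) + (-3) + (-5) + (-3) = -13
σ = (3, 2, 4, 1): (-2) + (-3) + 11 + 29 = 35
σ = (3, 4, 1, 2): (-2) + 14 + (-5) + 2 = 9
σ = (3, 4, 2, 1): (-2) + 14 + 24 + 29 = 65
σ = (4, 1, 2, 3): 20 + (-2) + 24 + 14 = 56
σ = (4, 1, 3, 2): 20 + (-2) + (-6) + 2 = 14
σ = (4, 2, 1, 3): 20 + (-3) + (-5) + 14 = 26
σ = (4, 2, 3, 1): 20 + (-3) + (-6) + 29 = 40
σ = (4, 3, 1, 2): 20 + 6 + (-5) + 2 = 23
σ = (4, 3, 2, 1): 20 + 6 + 24 + 29 = 79
Optimal value attained by: σ = (3, 2, 1, 4).
Answer: det⊕(G) = -13; verdict: NONSINGULAR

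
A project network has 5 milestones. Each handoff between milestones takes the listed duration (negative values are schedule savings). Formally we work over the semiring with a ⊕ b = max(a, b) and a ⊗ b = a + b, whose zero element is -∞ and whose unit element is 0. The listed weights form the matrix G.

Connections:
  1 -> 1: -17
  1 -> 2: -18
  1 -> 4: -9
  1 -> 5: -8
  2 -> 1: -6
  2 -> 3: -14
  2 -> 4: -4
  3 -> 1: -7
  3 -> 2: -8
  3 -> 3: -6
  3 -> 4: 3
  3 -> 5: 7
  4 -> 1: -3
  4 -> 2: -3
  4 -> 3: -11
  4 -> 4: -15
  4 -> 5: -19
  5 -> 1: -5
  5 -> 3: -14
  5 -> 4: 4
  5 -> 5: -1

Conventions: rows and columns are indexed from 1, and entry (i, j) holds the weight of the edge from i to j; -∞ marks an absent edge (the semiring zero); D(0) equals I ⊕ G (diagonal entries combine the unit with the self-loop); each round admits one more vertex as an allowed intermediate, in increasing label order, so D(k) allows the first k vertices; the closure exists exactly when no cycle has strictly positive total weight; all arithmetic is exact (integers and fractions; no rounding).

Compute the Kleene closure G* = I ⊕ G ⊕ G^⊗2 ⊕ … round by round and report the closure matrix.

D(0):
  [0, -18, -∞, -9, -8]
  [-6, 0, -14, -4, -∞]
  [-7, -8, 0, 3, 7]
  [-3, -3, -11, 0, -19]
  [-5, -∞, -14, 4, 0]
D(1):
  [0, -18, -∞, -9, -8]
  [-6, 0, -14, -4, -14]
  [-7, -8, 0, 3, 7]
  [-3, -3, -11, 0, -11]
  [-5, -23, -14, 4, 0]
D(2):
  [0, -18, -32, -9, -8]
  [-6, 0, -14, -4, -14]
  [-7, -8, 0, 3, 7]
  [-3, -3, -11, 0, -11]
  [-5, -23, -14, 4, 0]
D(3):
  [0, -18, -32, -9, -8]
  [-6, 0, -14, -4, -7]
  [-7, -8, 0, 3, 7]
  [-3, -3, -11, 0, -4]
  [-5, -22, -14, 4, 0]
D(4):
  [0, -12, -20, -9, -8]
  [-6, 0, -14, -4, -7]
  [0, 0, 0, 3, 7]
  [-3, -3, -11, 0, -4]
  [1, 1, -7, 4, 0]
D(5):
  [0, -7, -15, -4, -8]
  [-6, 0, -14, -3, -7]
  [8, 8, 0, 11, 7]
  [-3, -3, -11, 0, -4]
  [1, 1, -7, 4, 0]
Answer: G* = [[0, -7, -15, -4, -8], [-6, 0, -14, -3, -7], [8, 8, 0, 11, 7], [-3, -3, -11, 0, -4], [1, 1, -7, 4, 0]]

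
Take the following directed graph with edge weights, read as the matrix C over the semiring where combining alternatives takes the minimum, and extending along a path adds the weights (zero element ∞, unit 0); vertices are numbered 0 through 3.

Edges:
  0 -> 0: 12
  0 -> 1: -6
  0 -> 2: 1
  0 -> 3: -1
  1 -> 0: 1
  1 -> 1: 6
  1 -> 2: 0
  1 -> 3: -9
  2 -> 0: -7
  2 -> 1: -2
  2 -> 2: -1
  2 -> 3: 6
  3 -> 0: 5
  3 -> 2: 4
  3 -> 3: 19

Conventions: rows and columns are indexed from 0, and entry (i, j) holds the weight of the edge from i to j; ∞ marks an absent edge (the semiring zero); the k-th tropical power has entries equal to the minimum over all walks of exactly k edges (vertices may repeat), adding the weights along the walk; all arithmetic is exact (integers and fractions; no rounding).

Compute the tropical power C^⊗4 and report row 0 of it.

C^⊗2:
  [-6, -1, -6, -15]
  [-7, -5, -5, -3]
  [-8, -13, -6, -11]
  [-3, -1, 3, 4]
C^⊗3:
  [-13, -12, -11, -10]
  [-12, -13, -6, -14]
  [-13, -14, -13, -22]
  [-4, -9, -2, -10]
C^⊗4:
  [-18, -19, -12, -21]
  [-13, -18, -13, -22]
  [-20, -19, -18, -23]
  [-9, -10, -9, -18]
Answer: row 0 of C^⊗4 = [-18, -19, -12, -21]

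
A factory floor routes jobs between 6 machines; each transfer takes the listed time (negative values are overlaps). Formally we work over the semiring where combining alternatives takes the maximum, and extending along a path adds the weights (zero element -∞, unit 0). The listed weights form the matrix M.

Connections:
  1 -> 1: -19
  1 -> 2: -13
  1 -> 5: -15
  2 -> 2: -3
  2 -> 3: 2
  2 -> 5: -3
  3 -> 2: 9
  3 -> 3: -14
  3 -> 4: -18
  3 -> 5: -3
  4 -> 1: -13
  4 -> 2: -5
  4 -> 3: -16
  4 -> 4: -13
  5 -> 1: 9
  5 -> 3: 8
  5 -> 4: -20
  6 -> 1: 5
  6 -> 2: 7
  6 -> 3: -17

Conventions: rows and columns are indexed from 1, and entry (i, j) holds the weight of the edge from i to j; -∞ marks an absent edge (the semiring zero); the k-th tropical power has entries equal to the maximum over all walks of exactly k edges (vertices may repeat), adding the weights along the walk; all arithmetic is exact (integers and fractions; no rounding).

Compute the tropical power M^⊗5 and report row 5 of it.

M^⊗2:
  [-6, -16, -7, -35, -16, -∞]
  [6, 11, 5, -16, -1, -∞]
  [6, 6, 11, -23, 6, -∞]
  [-26, -7, -3, -26, -8, -∞]
  [-10, 17, -6, -10, 5, -∞]
  [-14, 4, 9, -35, 4, -∞]
M^⊗3:
  [-7, 2, -8, -25, -10, -∞]
  [8, 14, 13, -13, 8, -∞]
  [15, 20, 14, -7, 8, -∞]
  [1, 6, 0, -21, -6, -∞]
  [14, 14, 19, -15, 14, -∞]
  [13, 18, 12, -9, 6, -∞]
M^⊗4:
  [-1, 1, 4, -26, -1, -∞]
  [17, 22, 16, -5, 11, -∞]
  [17, 23, 22, -4, 17, -∞]
  [3, 9, 8, -18, 3, -∞]
  [23, 28, 22, 1, 16, -∞]
  [15, 21, 20, -6, 15, -∞]
M^⊗5:
  [8, 13, 7, -14, 1, -∞]
  [20, 25, 24, -2, 19, -∞]
  [26, 31, 25, 4, 20, -∞]
  [12, 17, 11, -10, 6, -∞]
  [25, 31, 30, 4, 25, -∞]
  [24, 29, 23, 2, 18, -∞]
Answer: row 5 of M^⊗5 = [25, 31, 30, 4, 25, -∞]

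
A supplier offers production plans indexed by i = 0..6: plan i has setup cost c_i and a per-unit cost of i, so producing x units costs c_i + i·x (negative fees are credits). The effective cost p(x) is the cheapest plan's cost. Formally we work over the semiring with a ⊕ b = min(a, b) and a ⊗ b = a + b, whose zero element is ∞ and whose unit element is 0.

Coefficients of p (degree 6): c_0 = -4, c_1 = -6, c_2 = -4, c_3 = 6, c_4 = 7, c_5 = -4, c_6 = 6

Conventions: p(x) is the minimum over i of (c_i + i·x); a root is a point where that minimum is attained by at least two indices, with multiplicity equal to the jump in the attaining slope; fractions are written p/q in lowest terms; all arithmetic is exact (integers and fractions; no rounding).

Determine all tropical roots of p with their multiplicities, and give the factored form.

hull edge (i=0, c=-4) to (i=1, c=-6): slope -2, span 1
hull edge (i=1, c=-6) to (i=5, c=-4): slope 1/2, span 4
hull edge (i=5, c=-4) to (i=6, c=6): slope 10, span 1
Factored form: p(x) = 6 ⊗ (x ⊕ (-10)) ⊗ (x ⊕ (-1/2)) ⊗ (x ⊕ (-1/2)) ⊗ (x ⊕ (-1/2)) ⊗ (x ⊕ (-1/2)) ⊗ (x ⊕ 2)
Answer: roots = -10 (mult 1), -1/2 (mult 4), 2 (mult 1)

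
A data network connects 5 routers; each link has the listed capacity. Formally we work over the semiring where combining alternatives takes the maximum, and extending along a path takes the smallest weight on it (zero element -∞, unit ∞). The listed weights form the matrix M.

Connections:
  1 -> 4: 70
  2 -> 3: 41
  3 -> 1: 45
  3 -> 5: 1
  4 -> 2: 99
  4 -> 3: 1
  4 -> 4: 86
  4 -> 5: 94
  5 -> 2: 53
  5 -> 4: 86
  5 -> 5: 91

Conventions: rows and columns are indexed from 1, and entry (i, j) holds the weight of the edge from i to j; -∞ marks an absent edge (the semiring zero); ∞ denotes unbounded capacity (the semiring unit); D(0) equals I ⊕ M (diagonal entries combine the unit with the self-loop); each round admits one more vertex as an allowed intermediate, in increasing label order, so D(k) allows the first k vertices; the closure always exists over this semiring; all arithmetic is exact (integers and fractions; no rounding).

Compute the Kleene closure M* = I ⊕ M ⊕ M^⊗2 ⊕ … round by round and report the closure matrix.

D(0):
  [∞, -∞, -∞, 70, -∞]
  [-∞, ∞, 41, -∞, -∞]
  [45, -∞, ∞, -∞, 1]
  [-∞, 99, 1, ∞, 94]
  [-∞, 53, -∞, 86, ∞]
D(1):
  [∞, -∞, -∞, 70, -∞]
  [-∞, ∞, 41, -∞, -∞]
  [45, -∞, ∞, 45, 1]
  [-∞, 99, 1, ∞, 94]
  [-∞, 53, -∞, 86, ∞]
D(2):
  [∞, -∞, -∞, 70, -∞]
  [-∞, ∞, 41, -∞, -∞]
  [45, -∞, ∞, 45, 1]
  [-∞, 99, 41, ∞, 94]
  [-∞, 53, 41, 86, ∞]
D(3):
  [∞, -∞, -∞, 70, -∞]
  [41, ∞, 41, 41, 1]
  [45, -∞, ∞, 45, 1]
  [41, 99, 41, ∞, 94]
  [41, 53, 41, 86, ∞]
D(4):
  [∞, 70, 41, 70, 70]
  [41, ∞, 41, 41, 41]
  [45, 45, ∞, 45, 45]
  [41, 99, 41, ∞, 94]
  [41, 86, 41, 86, ∞]
D(5):
  [∞, 70, 41, 70, 70]
  [41, ∞, 41, 41, 41]
  [45, 45, ∞, 45, 45]
  [41, 99, 41, ∞, 94]
  [41, 86, 41, 86, ∞]
Answer: M* = [[∞, 70, 41, 70, 70], [41, ∞, 41, 41, 41], [45, 45, ∞, 45, 45], [41, 99, 41, ∞, 94], [41, 86, 41, 86, ∞]]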